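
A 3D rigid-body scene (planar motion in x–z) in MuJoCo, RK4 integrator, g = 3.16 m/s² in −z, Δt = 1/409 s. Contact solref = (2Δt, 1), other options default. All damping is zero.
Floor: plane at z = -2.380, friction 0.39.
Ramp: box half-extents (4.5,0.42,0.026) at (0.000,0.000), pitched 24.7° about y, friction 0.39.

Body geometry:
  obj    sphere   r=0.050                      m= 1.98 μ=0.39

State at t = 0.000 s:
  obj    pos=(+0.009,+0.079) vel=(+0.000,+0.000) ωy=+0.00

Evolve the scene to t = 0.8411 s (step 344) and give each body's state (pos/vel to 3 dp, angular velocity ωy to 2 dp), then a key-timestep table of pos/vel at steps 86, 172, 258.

State at t = 0.8411 s:
  obj    pos=(+0.312,-0.060) vel=(+0.721,-0.331) ωy=+15.86

Key-timestep trajectory:
   step    t(s)  obj.x    obj.z    obj.vx   obj.vz 
     86  0.2103   +0.028  +0.071  +0.180  -0.083
    172  0.4205   +0.085  +0.045  +0.360  -0.166
    258  0.6308   +0.180  +0.001  +0.541  -0.249


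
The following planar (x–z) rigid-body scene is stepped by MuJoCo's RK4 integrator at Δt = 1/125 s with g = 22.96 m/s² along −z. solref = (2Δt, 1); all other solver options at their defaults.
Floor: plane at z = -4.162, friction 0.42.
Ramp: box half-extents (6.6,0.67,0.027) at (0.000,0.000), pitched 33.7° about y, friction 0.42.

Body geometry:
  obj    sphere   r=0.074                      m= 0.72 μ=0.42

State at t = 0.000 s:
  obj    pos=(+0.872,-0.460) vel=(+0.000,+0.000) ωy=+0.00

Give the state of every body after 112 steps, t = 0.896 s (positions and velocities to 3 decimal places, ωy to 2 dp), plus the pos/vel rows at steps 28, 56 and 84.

State at t = 0.896 s:
  obj    pos=(+3.911,-2.487) vel=(+6.782,-4.523) ωy=+110.16

Key-timestep trajectory:
   step    t(s)  obj.x    obj.z    obj.vx   obj.vz 
     28  0.2240   +1.062  -0.587  +1.696  -1.131
     56  0.4480   +1.632  -0.967  +3.391  -2.262
     84  0.6720   +2.581  -1.600  +5.087  -3.392


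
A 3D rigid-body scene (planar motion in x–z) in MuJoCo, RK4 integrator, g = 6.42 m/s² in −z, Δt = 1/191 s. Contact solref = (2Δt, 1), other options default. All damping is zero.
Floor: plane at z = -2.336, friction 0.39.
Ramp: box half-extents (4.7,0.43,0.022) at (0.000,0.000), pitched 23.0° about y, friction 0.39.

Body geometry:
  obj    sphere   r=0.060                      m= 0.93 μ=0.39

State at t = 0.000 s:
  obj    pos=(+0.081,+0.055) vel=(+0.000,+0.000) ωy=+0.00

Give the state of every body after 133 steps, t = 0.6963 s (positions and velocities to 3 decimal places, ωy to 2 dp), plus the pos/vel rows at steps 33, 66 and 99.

State at t = 0.6963 s:
  obj    pos=(+0.481,-0.115) vel=(+1.149,-0.488) ωy=+20.79

Key-timestep trajectory:
   step    t(s)  obj.x    obj.z    obj.vx   obj.vz 
     33  0.1728   +0.106  +0.044  +0.285  -0.121
     66  0.3455   +0.179  +0.013  +0.570  -0.242
     99  0.5183   +0.303  -0.039  +0.855  -0.363


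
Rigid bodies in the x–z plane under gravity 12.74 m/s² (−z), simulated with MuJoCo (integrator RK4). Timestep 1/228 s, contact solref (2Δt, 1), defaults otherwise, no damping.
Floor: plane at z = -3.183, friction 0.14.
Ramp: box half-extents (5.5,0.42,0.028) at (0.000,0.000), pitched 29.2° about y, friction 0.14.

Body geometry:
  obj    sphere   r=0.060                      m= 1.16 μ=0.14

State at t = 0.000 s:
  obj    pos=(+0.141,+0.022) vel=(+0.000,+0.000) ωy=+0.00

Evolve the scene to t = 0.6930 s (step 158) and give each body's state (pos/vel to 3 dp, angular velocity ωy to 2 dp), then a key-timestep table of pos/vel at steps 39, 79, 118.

State at t = 0.6930 s:
  obj    pos=(+1.117,-0.524) vel=(+2.816,-1.580) ωy=+44.91

Key-timestep trajectory:
   step    t(s)  obj.x    obj.z    obj.vx   obj.vz 
     39  0.1711   +0.200  -0.011  +0.698  -0.382
     79  0.3465   +0.385  -0.114  +1.406  -0.795
    118  0.5175   +0.686  -0.282  +2.109  -1.165


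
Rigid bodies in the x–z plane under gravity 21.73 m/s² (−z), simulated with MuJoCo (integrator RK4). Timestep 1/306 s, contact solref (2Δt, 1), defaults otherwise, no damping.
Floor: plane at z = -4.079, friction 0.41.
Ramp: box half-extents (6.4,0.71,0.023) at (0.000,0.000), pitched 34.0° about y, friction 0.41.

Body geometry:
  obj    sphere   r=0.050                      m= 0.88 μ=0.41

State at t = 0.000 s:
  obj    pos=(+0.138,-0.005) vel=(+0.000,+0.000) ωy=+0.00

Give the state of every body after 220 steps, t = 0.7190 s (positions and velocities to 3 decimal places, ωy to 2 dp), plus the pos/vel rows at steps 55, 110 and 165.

State at t = 0.7190 s:
  obj    pos=(+1.998,-1.260) vel=(+5.173,-3.489) ωy=+124.79

Key-timestep trajectory:
   step    t(s)  obj.x    obj.z    obj.vx   obj.vz 
     55  0.1797   +0.254  -0.083  +1.294  -0.873
    110  0.3595   +0.603  -0.319  +2.587  -1.745
    165  0.5392   +1.184  -0.711  +3.880  -2.617


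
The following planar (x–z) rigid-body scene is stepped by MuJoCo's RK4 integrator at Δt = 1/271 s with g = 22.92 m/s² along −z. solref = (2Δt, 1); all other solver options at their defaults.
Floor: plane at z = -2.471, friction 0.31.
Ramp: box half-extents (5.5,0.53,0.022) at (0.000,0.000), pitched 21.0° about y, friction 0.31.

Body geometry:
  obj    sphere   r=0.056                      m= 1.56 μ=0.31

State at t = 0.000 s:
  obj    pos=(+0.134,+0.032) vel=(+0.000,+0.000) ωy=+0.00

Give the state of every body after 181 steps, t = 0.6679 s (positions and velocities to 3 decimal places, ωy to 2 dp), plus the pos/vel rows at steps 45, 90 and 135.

State at t = 0.6679 s:
  obj    pos=(+1.356,-0.437) vel=(+3.658,-1.404) ωy=+69.96

Key-timestep trajectory:
   step    t(s)  obj.x    obj.z    obj.vx   obj.vz 
     45  0.1661   +0.210  +0.003  +0.910  -0.349
     90  0.3321   +0.436  -0.084  +1.819  -0.698
    135  0.4982   +0.814  -0.229  +2.729  -1.047


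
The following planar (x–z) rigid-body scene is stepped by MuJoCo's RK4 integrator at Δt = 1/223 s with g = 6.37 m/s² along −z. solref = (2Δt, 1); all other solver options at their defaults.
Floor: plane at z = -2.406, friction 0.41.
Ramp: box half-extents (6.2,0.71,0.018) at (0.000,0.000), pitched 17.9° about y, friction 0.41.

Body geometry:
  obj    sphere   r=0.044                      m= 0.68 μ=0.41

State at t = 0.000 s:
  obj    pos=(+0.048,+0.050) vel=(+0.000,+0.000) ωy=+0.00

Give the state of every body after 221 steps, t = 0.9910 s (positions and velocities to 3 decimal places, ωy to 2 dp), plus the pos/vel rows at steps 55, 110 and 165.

State at t = 0.9910 s:
  obj    pos=(+0.701,-0.161) vel=(+1.319,-0.426) ωy=+31.49

Key-timestep trajectory:
   step    t(s)  obj.x    obj.z    obj.vx   obj.vz 
     55  0.2466   +0.088  +0.037  +0.328  -0.106
    110  0.4933   +0.210  -0.003  +0.656  -0.212
    165  0.7399   +0.412  -0.068  +0.985  -0.318


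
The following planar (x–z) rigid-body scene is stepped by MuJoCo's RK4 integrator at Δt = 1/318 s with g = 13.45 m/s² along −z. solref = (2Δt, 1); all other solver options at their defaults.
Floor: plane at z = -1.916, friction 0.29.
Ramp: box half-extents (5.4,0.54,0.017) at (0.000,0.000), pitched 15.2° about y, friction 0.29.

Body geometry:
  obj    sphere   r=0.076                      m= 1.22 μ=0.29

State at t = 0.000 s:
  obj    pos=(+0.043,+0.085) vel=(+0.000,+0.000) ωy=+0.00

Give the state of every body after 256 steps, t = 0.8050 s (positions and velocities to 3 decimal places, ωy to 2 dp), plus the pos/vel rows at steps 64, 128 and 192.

State at t = 0.8050 s:
  obj    pos=(+0.831,-0.129) vel=(+1.957,-0.532) ωy=+26.68

Key-timestep trajectory:
   step    t(s)  obj.x    obj.z    obj.vx   obj.vz 
     64  0.2013   +0.092  +0.071  +0.489  -0.133
    128  0.4025   +0.240  +0.031  +0.978  -0.266
    192  0.6038   +0.486  -0.036  +1.468  -0.399


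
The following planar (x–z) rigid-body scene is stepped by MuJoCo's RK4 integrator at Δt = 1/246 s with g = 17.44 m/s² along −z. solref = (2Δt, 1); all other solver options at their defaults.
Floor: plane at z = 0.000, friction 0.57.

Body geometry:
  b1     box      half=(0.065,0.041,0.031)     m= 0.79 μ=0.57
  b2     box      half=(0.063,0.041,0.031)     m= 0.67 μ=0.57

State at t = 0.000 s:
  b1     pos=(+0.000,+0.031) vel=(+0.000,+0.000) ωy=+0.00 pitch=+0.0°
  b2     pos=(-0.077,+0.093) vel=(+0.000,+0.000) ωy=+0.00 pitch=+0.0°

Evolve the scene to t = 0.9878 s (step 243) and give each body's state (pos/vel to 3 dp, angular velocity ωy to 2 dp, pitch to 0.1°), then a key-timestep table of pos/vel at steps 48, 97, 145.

State at t = 0.9878 s:
  b1     pos=(+0.000,+0.031) vel=(+0.000,+0.000) ωy=+0.00 pitch=+0.0°
  b2     pos=(-0.142,+0.063) vel=(+0.000,+0.000) ωy=+0.00 pitch=-90.0°

Key-timestep trajectory:
   step    t(s)  b1.x    b1.z    b1.vx   b1.vz   b2.x    b2.z    b2.vx   b2.vz 
     48  0.1951   +0.000  +0.031  +0.000  +0.000   -0.117  +0.070  -0.326  -0.032
     97  0.3943   +0.000  +0.031  +0.000  +0.000   -0.155  +0.068  +0.106  -0.027
    145  0.5894   +0.000  +0.031  +0.000  +0.000   -0.144  +0.063  -0.099  +0.069


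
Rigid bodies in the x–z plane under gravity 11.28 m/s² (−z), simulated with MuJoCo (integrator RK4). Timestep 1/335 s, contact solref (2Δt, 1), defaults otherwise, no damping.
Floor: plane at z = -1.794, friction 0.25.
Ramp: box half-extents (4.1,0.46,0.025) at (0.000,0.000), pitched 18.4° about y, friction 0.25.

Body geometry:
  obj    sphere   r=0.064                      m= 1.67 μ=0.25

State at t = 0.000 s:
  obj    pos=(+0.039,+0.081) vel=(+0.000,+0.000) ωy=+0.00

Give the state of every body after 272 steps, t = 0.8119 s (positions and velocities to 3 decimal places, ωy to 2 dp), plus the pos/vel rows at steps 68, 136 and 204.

State at t = 0.8119 s:
  obj    pos=(+0.834,-0.184) vel=(+1.959,-0.652) ωy=+32.26

Key-timestep trajectory:
   step    t(s)  obj.x    obj.z    obj.vx   obj.vz 
     68  0.2030   +0.089  +0.064  +0.490  -0.163
    136  0.4060   +0.238  +0.015  +0.980  -0.326
    204  0.6090   +0.486  -0.068  +1.470  -0.489


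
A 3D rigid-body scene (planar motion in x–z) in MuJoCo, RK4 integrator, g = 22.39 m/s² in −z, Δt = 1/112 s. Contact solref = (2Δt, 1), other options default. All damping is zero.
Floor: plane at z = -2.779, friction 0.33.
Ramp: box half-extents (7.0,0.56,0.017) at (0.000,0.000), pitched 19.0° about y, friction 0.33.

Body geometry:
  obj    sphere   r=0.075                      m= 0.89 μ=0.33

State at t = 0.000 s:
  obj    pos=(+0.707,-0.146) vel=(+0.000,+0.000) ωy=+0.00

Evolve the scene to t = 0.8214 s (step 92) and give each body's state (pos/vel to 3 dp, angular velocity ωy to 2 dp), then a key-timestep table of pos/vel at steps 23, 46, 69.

State at t = 0.8214 s:
  obj    pos=(+2.368,-0.718) vel=(+4.044,-1.392) ωy=+57.01

Key-timestep trajectory:
   step    t(s)  obj.x    obj.z    obj.vx   obj.vz 
     23  0.2054   +0.811  -0.182  +1.011  -0.348
     46  0.4107   +1.122  -0.289  +2.022  -0.696
     69  0.6161   +1.641  -0.468  +3.033  -1.044


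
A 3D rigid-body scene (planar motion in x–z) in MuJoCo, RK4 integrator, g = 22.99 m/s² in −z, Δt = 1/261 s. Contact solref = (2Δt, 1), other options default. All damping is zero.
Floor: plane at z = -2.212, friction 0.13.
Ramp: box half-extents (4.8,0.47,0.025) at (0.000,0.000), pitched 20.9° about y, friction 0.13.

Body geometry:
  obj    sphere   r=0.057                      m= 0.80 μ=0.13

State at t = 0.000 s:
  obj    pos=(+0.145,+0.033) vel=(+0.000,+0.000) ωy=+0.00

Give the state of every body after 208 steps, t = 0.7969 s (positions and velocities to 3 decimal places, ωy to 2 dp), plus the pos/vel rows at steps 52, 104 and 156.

State at t = 0.7969 s:
  obj    pos=(+1.883,-0.631) vel=(+4.362,-1.666) ωy=+81.88

Key-timestep trajectory:
   step    t(s)  obj.x    obj.z    obj.vx   obj.vz 
     52  0.1992   +0.254  -0.009  +1.091  -0.416
    104  0.3985   +0.580  -0.134  +2.181  -0.833
    156  0.5977   +1.123  -0.341  +3.271  -1.249


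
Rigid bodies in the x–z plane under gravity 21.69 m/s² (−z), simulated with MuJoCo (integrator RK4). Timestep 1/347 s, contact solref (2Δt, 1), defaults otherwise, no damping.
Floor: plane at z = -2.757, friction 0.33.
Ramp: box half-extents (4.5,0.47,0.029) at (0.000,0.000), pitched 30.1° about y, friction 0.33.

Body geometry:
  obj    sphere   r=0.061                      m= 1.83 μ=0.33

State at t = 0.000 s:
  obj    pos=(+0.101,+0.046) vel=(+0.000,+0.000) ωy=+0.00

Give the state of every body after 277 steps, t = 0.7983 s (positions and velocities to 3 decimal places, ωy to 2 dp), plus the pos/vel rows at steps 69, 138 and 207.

State at t = 0.7983 s:
  obj    pos=(+2.243,-1.196) vel=(+5.366,-3.111) ωy=+101.67

Key-timestep trajectory:
   step    t(s)  obj.x    obj.z    obj.vx   obj.vz 
     69  0.1988   +0.234  -0.032  +1.337  -0.775
    138  0.3977   +0.633  -0.263  +2.673  -1.550
    207  0.5965   +1.297  -0.648  +4.010  -2.325


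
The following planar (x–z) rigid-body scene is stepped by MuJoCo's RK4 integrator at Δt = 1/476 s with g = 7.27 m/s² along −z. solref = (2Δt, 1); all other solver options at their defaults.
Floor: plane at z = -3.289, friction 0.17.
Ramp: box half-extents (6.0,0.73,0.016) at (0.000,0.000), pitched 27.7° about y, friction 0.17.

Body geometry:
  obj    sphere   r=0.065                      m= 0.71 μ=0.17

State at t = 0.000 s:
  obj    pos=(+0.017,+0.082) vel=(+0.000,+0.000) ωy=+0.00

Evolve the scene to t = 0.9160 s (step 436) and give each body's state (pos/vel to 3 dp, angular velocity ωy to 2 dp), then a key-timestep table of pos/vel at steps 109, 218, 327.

State at t = 0.9160 s:
  obj    pos=(+0.914,-0.388) vel=(+1.958,-1.028) ωy=+34.01

Key-timestep trajectory:
   step    t(s)  obj.x    obj.z    obj.vx   obj.vz 
    109  0.2290   +0.073  +0.053  +0.489  -0.257
    218  0.4580   +0.242  -0.035  +0.979  -0.514
    327  0.6870   +0.522  -0.182  +1.468  -0.771


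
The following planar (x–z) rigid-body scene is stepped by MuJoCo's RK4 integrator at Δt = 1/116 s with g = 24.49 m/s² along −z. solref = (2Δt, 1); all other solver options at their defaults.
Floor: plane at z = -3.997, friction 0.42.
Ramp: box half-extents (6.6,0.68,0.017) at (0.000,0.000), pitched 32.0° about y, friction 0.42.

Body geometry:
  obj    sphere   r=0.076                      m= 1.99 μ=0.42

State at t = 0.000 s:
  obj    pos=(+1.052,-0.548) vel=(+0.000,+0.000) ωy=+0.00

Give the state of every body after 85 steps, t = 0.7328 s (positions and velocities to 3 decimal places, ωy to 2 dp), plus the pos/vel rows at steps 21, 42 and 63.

State at t = 0.7328 s:
  obj    pos=(+3.163,-1.867) vel=(+5.760,-3.599) ωy=+89.35

Key-timestep trajectory:
   step    t(s)  obj.x    obj.z    obj.vx   obj.vz 
     21  0.1810   +1.181  -0.628  +1.424  -0.890
     42  0.3621   +1.568  -0.870  +2.846  -1.779
     63  0.5431   +2.212  -1.272  +4.269  -2.668


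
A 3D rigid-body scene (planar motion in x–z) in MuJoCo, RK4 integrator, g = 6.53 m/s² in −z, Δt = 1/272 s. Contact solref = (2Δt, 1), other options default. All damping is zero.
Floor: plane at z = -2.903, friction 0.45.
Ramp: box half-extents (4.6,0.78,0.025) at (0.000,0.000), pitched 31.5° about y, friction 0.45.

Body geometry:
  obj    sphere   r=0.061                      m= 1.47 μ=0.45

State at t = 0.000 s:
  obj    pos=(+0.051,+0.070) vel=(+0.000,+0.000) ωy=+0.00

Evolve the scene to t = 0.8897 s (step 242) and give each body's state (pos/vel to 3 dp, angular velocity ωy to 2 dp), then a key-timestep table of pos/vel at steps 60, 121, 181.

State at t = 0.8897 s:
  obj    pos=(+0.873,-0.434) vel=(+1.849,-1.133) ωy=+35.54

Key-timestep trajectory:
   step    t(s)  obj.x    obj.z    obj.vx   obj.vz 
     60  0.2206   +0.101  +0.039  +0.458  -0.281
    121  0.4449   +0.257  -0.056  +0.924  -0.567
    181  0.6654   +0.511  -0.212  +1.383  -0.847


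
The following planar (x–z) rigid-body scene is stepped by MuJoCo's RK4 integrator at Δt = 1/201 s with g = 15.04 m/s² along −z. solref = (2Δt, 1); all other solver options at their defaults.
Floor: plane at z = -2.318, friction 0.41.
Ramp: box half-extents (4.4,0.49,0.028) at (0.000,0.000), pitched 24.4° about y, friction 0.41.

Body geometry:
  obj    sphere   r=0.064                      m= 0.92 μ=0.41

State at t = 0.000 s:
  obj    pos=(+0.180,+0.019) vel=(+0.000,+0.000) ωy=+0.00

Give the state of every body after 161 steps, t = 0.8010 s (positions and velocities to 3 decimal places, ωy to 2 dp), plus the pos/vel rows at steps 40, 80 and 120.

State at t = 0.8010 s:
  obj    pos=(+1.477,-0.569) vel=(+3.237,-1.468) ωy=+55.53

Key-timestep trajectory:
   step    t(s)  obj.x    obj.z    obj.vx   obj.vz 
     40  0.1990   +0.260  -0.017  +0.804  -0.365
     80  0.3980   +0.500  -0.126  +1.609  -0.730
    120  0.5970   +0.900  -0.307  +2.413  -1.095


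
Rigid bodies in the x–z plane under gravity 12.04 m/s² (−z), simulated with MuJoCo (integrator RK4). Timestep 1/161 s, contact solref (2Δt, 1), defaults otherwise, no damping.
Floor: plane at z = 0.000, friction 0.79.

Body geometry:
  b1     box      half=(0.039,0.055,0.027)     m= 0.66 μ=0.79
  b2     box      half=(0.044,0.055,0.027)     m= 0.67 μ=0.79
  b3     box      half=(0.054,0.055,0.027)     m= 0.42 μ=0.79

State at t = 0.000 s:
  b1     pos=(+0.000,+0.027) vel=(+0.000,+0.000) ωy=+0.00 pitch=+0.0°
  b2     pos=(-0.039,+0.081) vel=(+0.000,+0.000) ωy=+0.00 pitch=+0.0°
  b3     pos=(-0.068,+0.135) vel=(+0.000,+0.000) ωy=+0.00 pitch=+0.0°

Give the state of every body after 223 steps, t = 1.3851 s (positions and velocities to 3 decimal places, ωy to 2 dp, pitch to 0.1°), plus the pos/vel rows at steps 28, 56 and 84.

State at t = 1.3851 s:
  b1     pos=(+0.000,+0.027) vel=(+0.000,+0.000) ωy=+0.00 pitch=+0.0°
  b2     pos=(-0.076,+0.044) vel=(+0.000,+0.000) ωy=+0.00 pitch=-90.0°
  b3     pos=(-0.244,+0.027) vel=(+0.000,+0.000) ωy=+0.00 pitch=+180.0°

Key-timestep trajectory:
   step    t(s)  b1.x    b1.z    b1.vx   b1.vz   b2.x    b2.z    b2.vx   b2.vz   b3.x    b3.z    b3.vx   b3.vz 
     28  0.1739   +0.000  +0.027  +0.001  +0.000   -0.055  +0.075  -0.209  -0.176   -0.111  +0.101  -0.477  -0.675
     56  0.3478   +0.000  +0.027  +0.000  +0.000   -0.090  +0.050  -0.022  +0.006   -0.186  +0.060  -0.291  +0.013
     84  0.5217   +0.000  +0.027  +0.000  +0.000   -0.072  +0.046  -0.048  -0.017   -0.245  +0.024  +0.031  +0.100


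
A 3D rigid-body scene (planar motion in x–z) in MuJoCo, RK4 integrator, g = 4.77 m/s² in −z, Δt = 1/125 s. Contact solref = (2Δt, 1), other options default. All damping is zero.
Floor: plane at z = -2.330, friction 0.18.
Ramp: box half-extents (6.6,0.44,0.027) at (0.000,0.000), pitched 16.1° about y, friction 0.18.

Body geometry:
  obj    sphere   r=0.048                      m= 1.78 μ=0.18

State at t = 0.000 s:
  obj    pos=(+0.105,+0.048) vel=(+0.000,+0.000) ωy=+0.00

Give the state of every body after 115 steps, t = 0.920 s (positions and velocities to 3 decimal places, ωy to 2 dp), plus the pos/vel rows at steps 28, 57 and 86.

State at t = 0.920 s:
  obj    pos=(+0.489,-0.063) vel=(+0.835,-0.241) ωy=+18.10

Key-timestep trajectory:
   step    t(s)  obj.x    obj.z    obj.vx   obj.vz 
     28  0.2240   +0.128  +0.041  +0.203  -0.059
     57  0.4560   +0.199  +0.021  +0.414  -0.119
     86  0.6880   +0.320  -0.014  +0.625  -0.180


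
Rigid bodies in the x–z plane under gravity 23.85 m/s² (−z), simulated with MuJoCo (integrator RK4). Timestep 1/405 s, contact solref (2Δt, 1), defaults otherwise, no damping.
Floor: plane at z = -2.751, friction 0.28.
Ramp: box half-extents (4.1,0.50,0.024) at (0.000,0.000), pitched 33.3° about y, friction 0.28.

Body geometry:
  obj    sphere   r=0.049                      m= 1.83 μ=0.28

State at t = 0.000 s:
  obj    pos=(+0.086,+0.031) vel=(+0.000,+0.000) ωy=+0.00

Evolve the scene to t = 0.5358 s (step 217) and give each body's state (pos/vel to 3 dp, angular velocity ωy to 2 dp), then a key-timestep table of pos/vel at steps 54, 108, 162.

State at t = 0.5358 s:
  obj    pos=(+1.208,-0.706) vel=(+4.189,-2.752) ωy=+102.25

Key-timestep trajectory:
   step    t(s)  obj.x    obj.z    obj.vx   obj.vz 
     54  0.1333   +0.156  -0.015  +1.043  -0.685
    108  0.2667   +0.364  -0.152  +2.085  -1.370
    162  0.4000   +0.711  -0.380  +3.127  -2.054


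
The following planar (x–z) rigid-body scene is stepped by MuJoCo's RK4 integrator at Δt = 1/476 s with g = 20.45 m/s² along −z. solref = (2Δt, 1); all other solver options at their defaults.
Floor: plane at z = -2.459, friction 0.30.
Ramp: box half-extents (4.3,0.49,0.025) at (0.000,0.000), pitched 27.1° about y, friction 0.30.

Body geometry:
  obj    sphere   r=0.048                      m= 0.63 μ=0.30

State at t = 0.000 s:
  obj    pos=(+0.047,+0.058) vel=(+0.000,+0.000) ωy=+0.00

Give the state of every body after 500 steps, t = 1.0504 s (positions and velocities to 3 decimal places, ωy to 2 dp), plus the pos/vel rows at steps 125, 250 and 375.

State at t = 1.0504 s:
  obj    pos=(+3.315,-1.614) vel=(+6.222,-3.184) ωy=+145.61

Key-timestep trajectory:
   step    t(s)  obj.x    obj.z    obj.vx   obj.vz 
    125  0.2626   +0.251  -0.047  +1.556  -0.796
    250  0.5252   +0.864  -0.360  +3.111  -1.592
    375  0.7878   +1.885  -0.883  +4.667  -2.388


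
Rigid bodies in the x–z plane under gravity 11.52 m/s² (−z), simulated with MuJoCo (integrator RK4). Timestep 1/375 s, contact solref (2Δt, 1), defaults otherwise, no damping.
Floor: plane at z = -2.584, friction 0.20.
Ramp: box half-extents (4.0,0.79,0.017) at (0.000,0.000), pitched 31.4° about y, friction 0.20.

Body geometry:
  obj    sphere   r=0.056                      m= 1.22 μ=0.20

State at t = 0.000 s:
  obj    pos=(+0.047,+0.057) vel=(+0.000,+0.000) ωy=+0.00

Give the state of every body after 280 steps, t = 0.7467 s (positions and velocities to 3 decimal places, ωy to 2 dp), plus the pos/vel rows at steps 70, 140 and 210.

State at t = 0.7467 s:
  obj    pos=(+1.067,-0.566) vel=(+2.732,-1.668) ωy=+57.15

Key-timestep trajectory:
   step    t(s)  obj.x    obj.z    obj.vx   obj.vz 
     70  0.1867   +0.111  +0.018  +0.683  -0.417
    140  0.3733   +0.302  -0.099  +1.366  -0.834
    210  0.5600   +0.621  -0.293  +2.049  -1.251


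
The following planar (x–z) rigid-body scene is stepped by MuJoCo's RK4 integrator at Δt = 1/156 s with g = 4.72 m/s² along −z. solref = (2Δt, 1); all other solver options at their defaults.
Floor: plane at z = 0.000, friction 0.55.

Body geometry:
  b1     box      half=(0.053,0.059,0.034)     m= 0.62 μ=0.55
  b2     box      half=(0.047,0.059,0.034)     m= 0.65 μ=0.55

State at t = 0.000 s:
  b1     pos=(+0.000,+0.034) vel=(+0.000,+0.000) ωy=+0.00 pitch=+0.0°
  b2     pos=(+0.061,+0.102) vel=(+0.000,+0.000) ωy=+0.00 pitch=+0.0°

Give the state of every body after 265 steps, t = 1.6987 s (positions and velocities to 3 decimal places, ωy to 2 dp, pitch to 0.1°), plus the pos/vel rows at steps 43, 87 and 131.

State at t = 1.6987 s:
  b1     pos=(+0.000,+0.034) vel=(+0.000,+0.000) ωy=+0.00 pitch=+0.0°
  b2     pos=(+0.106,+0.047) vel=(+0.000,+0.000) ωy=+0.00 pitch=+90.0°

Key-timestep trajectory:
   step    t(s)  b1.x    b1.z    b1.vx   b1.vz   b2.x    b2.z    b2.vx   b2.vz 
     43  0.2756   +0.000  +0.034  +0.000  +0.000   +0.086  +0.082  +0.168  -0.310
     87  0.5577   +0.000  +0.034  +0.000  +0.000   +0.129  +0.057  +0.037  +0.008
    131  0.8397   +0.000  +0.034  +0.000  +0.000   +0.111  +0.050  -0.189  -0.117


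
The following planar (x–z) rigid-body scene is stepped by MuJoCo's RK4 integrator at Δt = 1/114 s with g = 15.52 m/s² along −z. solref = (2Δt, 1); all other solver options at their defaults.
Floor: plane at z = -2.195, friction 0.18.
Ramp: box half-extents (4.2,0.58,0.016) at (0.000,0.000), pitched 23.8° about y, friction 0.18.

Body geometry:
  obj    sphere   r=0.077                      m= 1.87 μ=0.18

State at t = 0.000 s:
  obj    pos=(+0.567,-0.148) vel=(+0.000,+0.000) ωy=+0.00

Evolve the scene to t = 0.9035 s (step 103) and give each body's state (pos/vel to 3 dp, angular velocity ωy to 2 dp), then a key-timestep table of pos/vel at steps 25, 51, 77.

State at t = 0.9035 s:
  obj    pos=(+2.238,-0.885) vel=(+3.699,-1.631) ωy=+52.46

Key-timestep trajectory:
   step    t(s)  obj.x    obj.z    obj.vx   obj.vz 
     25  0.2193   +0.665  -0.192  +0.898  -0.396
     51  0.4474   +0.977  -0.329  +1.832  -0.808
     77  0.6754   +1.501  -0.560  +2.765  -1.220


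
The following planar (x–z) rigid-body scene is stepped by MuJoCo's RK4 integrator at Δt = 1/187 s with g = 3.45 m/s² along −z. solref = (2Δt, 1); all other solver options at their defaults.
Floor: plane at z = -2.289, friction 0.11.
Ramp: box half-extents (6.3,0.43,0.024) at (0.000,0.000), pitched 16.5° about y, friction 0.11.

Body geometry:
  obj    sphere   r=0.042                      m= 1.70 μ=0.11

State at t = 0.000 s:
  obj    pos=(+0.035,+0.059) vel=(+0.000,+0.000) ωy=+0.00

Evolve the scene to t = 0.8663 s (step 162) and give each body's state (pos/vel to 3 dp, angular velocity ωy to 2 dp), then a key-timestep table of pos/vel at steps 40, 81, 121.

State at t = 0.8663 s:
  obj    pos=(+0.287,-0.016) vel=(+0.581,-0.172) ωy=+14.43

Key-timestep trajectory:
   step    t(s)  obj.x    obj.z    obj.vx   obj.vz 
     40  0.2139   +0.050  +0.054  +0.144  -0.043
     81  0.4332   +0.098  +0.040  +0.291  -0.086
    121  0.6471   +0.175  +0.017  +0.434  -0.129


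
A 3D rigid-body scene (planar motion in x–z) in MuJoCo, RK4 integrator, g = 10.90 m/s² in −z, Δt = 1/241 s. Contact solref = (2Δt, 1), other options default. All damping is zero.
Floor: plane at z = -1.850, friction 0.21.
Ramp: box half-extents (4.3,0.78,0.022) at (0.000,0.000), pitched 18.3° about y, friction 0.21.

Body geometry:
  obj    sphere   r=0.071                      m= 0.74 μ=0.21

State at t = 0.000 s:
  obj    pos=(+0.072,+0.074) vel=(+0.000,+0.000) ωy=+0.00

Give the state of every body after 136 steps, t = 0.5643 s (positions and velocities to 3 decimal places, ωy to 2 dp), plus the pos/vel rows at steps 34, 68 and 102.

State at t = 0.5643 s:
  obj    pos=(+0.442,-0.048) vel=(+1.310,-0.433) ωy=+19.43

Key-timestep trajectory:
   step    t(s)  obj.x    obj.z    obj.vx   obj.vz 
     34  0.1411   +0.095  +0.066  +0.328  -0.108
     68  0.2822   +0.164  +0.044  +0.655  -0.217
    102  0.4232   +0.280  +0.005  +0.982  -0.325


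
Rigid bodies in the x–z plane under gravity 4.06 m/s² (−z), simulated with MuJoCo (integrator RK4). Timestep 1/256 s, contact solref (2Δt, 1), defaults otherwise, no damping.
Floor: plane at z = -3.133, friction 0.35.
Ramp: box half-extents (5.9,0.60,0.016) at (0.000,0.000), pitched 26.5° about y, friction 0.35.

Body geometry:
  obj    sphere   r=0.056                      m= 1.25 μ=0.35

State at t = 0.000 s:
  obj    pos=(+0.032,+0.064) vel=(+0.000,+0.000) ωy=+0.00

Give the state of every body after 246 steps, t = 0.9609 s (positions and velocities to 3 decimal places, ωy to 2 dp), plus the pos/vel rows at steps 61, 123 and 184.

State at t = 0.9609 s:
  obj    pos=(+0.567,-0.202) vel=(+1.113,-0.555) ωy=+22.20

Key-timestep trajectory:
   step    t(s)  obj.x    obj.z    obj.vx   obj.vz 
     61  0.2383   +0.065  +0.048  +0.276  -0.138
    123  0.4805   +0.166  -0.002  +0.556  -0.277
    184  0.7188   +0.331  -0.085  +0.832  -0.415


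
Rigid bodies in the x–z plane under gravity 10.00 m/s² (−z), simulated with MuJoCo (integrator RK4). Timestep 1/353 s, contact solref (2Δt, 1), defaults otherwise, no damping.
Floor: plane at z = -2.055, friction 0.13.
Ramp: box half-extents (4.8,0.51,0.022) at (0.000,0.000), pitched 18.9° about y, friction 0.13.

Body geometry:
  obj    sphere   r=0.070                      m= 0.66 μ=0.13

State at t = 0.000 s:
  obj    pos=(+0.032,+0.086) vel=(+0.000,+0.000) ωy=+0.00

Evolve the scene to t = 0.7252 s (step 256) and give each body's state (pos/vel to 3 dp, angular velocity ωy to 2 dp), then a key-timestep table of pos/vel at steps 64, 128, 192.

State at t = 0.7252 s:
  obj    pos=(+0.608,-0.111) vel=(+1.588,-0.544) ωy=+23.97

Key-timestep trajectory:
   step    t(s)  obj.x    obj.z    obj.vx   obj.vz 
     64  0.1813   +0.068  +0.074  +0.397  -0.136
    128  0.3626   +0.176  +0.037  +0.794  -0.272
    192  0.5439   +0.356  -0.025  +1.191  -0.408


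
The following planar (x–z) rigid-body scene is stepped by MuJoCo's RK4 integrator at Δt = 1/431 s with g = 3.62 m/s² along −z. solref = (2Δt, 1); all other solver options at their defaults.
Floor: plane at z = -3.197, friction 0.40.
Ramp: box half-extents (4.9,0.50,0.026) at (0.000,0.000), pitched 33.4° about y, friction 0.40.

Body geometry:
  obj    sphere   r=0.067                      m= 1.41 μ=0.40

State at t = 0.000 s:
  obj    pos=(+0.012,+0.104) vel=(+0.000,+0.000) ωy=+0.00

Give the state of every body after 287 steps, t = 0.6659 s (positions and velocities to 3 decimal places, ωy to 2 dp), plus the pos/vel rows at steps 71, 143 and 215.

State at t = 0.6659 s:
  obj    pos=(+0.275,-0.070) vel=(+0.791,-0.522) ωy=+14.14

Key-timestep trajectory:
   step    t(s)  obj.x    obj.z    obj.vx   obj.vz 
     71  0.1647   +0.028  +0.093  +0.196  -0.129
    143  0.3318   +0.077  +0.060  +0.394  -0.260
    215  0.4988   +0.160  +0.006  +0.593  -0.391


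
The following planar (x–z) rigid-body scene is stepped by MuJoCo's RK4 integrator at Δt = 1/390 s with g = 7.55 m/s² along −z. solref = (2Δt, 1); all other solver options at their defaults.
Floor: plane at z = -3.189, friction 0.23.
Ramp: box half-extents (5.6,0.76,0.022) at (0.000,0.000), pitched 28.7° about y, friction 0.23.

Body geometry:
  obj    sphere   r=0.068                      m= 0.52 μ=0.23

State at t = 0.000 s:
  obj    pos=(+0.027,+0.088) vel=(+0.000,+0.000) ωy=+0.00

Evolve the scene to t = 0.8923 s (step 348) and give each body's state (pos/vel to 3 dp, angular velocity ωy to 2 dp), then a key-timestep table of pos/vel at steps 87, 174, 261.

State at t = 0.8923 s:
  obj    pos=(+0.931,-0.407) vel=(+2.027,-1.110) ωy=+33.98

Key-timestep trajectory:
   step    t(s)  obj.x    obj.z    obj.vx   obj.vz 
     87  0.2231   +0.084  +0.057  +0.507  -0.277
    174  0.4462   +0.253  -0.036  +1.014  -0.555
    261  0.6692   +0.536  -0.191  +1.520  -0.832


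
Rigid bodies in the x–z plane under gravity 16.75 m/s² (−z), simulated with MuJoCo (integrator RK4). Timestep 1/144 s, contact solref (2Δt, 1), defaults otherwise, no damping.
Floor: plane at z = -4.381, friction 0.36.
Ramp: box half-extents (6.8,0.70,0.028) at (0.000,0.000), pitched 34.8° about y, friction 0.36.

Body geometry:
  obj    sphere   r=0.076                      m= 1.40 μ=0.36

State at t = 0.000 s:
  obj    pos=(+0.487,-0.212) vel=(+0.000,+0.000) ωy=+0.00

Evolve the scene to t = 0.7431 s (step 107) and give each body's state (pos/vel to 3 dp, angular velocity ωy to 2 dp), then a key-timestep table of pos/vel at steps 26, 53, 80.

State at t = 0.7431 s:
  obj    pos=(+2.035,-1.288) vel=(+4.167,-2.896) ωy=+66.74

Key-timestep trajectory:
   step    t(s)  obj.x    obj.z    obj.vx   obj.vz 
     26  0.1806   +0.579  -0.275  +1.013  -0.704
     53  0.3681   +0.867  -0.476  +2.064  -1.435
     80  0.5556   +1.353  -0.813  +3.115  -2.165


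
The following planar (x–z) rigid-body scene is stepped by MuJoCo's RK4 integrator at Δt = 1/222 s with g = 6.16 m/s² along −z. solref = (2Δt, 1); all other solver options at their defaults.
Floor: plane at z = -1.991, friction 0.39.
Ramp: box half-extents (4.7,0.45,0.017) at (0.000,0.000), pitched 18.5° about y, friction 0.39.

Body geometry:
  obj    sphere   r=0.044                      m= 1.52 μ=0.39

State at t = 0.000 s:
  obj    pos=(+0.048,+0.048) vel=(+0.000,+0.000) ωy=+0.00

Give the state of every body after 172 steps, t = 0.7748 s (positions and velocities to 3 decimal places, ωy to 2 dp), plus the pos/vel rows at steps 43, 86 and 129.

State at t = 0.7748 s:
  obj    pos=(+0.445,-0.085) vel=(+1.026,-0.343) ωy=+24.58

Key-timestep trajectory:
   step    t(s)  obj.x    obj.z    obj.vx   obj.vz 
     43  0.1937   +0.073  +0.040  +0.257  -0.086
     86  0.3874   +0.147  +0.015  +0.513  -0.172
    129  0.5811   +0.272  -0.027  +0.769  -0.257


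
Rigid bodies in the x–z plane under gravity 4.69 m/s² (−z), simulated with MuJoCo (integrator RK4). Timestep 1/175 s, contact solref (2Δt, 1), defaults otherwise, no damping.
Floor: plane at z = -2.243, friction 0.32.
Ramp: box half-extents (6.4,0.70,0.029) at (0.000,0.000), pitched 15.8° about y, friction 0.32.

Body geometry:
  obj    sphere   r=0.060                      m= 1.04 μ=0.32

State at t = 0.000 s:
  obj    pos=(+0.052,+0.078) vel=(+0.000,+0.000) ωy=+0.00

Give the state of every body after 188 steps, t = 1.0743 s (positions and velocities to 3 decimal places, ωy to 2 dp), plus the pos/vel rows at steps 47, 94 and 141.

State at t = 1.0743 s:
  obj    pos=(+0.558,-0.066) vel=(+0.943,-0.267) ωy=+16.33

Key-timestep trajectory:
   step    t(s)  obj.x    obj.z    obj.vx   obj.vz 
     47  0.2686   +0.084  +0.069  +0.236  -0.067
     94  0.5371   +0.179  +0.042  +0.471  -0.133
    141  0.8057   +0.337  -0.003  +0.707  -0.200


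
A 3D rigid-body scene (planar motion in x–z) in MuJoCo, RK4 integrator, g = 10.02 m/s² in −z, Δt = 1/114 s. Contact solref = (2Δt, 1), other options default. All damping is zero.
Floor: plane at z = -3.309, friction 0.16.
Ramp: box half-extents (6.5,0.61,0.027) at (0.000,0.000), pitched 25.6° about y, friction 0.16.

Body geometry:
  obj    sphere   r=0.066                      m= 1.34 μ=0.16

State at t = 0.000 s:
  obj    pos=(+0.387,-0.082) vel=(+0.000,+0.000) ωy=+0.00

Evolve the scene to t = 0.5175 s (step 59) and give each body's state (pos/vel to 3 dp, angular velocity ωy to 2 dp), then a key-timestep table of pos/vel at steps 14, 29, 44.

State at t = 0.5175 s:
  obj    pos=(+0.761,-0.261) vel=(+1.444,-0.692) ωy=+24.22

Key-timestep trajectory:
   step    t(s)  obj.x    obj.z    obj.vx   obj.vz 
     14  0.1228   +0.408  -0.092  +0.343  -0.164
     29  0.2544   +0.477  -0.126  +0.710  -0.340
     44  0.3860   +0.595  -0.182  +1.077  -0.516


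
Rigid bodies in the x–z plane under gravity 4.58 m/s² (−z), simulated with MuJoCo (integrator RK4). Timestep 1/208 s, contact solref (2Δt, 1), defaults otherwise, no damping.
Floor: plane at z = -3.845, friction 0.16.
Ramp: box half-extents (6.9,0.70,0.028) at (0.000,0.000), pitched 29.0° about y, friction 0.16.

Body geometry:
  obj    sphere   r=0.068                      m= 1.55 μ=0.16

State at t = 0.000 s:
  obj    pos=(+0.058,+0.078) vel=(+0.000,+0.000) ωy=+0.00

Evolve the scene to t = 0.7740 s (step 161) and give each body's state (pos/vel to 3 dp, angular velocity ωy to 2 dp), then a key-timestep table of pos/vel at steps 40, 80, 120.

State at t = 0.7740 s:
  obj    pos=(+0.474,-0.153) vel=(+1.074,-0.595) ωy=+18.05

Key-timestep trajectory:
   step    t(s)  obj.x    obj.z    obj.vx   obj.vz 
     40  0.1923   +0.084  +0.063  +0.268  -0.147
     80  0.3846   +0.161  +0.021  +0.534  -0.296
    120  0.5769   +0.289  -0.050  +0.800  -0.444


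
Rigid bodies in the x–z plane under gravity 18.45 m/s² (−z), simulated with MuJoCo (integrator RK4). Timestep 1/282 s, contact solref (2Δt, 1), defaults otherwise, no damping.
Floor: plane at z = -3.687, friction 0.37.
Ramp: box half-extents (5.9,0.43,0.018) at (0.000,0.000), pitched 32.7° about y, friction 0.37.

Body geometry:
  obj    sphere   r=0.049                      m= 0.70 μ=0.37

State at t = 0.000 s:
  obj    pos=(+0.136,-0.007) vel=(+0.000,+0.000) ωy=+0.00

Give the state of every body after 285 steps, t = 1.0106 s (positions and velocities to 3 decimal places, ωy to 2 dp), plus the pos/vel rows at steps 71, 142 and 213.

State at t = 1.0106 s:
  obj    pos=(+3.196,-1.972) vel=(+6.055,-3.887) ωy=+146.83

Key-timestep trajectory:
   step    t(s)  obj.x    obj.z    obj.vx   obj.vz 
     71  0.2518   +0.326  -0.130  +1.509  -0.968
    142  0.5035   +0.895  -0.495  +3.017  -1.937
    213  0.7553   +1.845  -1.105  +4.525  -2.905


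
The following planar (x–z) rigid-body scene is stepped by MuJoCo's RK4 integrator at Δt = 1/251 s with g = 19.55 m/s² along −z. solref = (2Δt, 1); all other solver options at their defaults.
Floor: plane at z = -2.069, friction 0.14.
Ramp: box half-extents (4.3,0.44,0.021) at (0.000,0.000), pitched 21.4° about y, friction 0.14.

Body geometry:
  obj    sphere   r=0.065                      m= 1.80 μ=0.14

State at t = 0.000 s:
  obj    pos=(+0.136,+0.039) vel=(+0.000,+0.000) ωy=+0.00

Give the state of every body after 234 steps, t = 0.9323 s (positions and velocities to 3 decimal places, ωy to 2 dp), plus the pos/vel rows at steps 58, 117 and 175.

State at t = 0.9323 s:
  obj    pos=(+2.198,-0.769) vel=(+4.423,-1.733) ωy=+73.06

Key-timestep trajectory:
   step    t(s)  obj.x    obj.z    obj.vx   obj.vz 
     58  0.2311   +0.263  -0.011  +1.097  -0.430
    117  0.4661   +0.652  -0.163  +2.212  -0.867
    175  0.6972   +1.289  -0.413  +3.308  -1.296


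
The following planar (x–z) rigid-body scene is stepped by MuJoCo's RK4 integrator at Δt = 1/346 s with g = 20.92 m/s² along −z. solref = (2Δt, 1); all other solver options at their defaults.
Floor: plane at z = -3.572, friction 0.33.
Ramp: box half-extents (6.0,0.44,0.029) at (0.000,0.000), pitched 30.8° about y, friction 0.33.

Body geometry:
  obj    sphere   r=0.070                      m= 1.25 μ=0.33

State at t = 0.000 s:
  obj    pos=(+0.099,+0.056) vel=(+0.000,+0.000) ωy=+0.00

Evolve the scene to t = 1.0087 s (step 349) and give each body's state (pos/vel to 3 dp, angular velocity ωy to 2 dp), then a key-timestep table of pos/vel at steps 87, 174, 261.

State at t = 1.0087 s:
  obj    pos=(+3.443,-1.937) vel=(+6.629,-3.952) ωy=+110.24

Key-timestep trajectory:
   step    t(s)  obj.x    obj.z    obj.vx   obj.vz 
     87  0.2514   +0.307  -0.068  +1.653  -0.985
    174  0.5029   +0.930  -0.439  +3.305  -1.970
    261  0.7543   +1.969  -1.059  +4.958  -2.955


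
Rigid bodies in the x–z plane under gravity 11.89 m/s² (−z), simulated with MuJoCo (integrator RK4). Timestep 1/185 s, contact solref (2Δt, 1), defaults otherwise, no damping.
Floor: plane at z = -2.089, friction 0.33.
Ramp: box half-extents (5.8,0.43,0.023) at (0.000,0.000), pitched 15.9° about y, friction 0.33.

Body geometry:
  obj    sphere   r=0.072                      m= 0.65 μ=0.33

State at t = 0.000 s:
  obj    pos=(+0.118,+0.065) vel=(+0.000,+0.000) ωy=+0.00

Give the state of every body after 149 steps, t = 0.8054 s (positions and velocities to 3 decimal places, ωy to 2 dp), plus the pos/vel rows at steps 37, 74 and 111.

State at t = 0.8054 s:
  obj    pos=(+0.844,-0.142) vel=(+1.802,-0.513) ωy=+26.02

Key-timestep trajectory:
   step    t(s)  obj.x    obj.z    obj.vx   obj.vz 
     37  0.2000   +0.163  +0.052  +0.448  -0.128
     74  0.4000   +0.297  +0.014  +0.895  -0.255
    111  0.6000   +0.521  -0.050  +1.343  -0.382


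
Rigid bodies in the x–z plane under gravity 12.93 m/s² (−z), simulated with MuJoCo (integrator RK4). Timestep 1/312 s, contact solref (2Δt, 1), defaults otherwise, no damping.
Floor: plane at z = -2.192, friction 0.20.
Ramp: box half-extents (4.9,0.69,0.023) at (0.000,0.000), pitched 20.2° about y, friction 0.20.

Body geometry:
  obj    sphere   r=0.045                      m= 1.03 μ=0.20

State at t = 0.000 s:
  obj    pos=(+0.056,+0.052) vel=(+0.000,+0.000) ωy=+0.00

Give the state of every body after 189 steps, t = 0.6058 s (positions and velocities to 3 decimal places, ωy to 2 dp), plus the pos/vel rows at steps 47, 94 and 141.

State at t = 0.6058 s:
  obj    pos=(+0.605,-0.150) vel=(+1.813,-0.667) ωy=+42.92

Key-timestep trajectory:
   step    t(s)  obj.x    obj.z    obj.vx   obj.vz 
     47  0.1506   +0.090  +0.039  +0.451  -0.166
     94  0.3013   +0.192  +0.002  +0.902  -0.332
    141  0.4519   +0.362  -0.061  +1.353  -0.498


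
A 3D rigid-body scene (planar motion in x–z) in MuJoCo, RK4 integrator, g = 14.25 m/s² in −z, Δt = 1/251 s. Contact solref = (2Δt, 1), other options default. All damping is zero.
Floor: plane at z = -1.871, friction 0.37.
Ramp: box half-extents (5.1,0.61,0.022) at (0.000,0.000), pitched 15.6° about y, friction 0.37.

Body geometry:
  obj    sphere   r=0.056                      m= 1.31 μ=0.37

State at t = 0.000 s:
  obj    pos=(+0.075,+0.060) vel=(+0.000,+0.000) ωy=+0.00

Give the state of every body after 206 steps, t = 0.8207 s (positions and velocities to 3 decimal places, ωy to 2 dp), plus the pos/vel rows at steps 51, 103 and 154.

State at t = 0.8207 s:
  obj    pos=(+0.963,-0.188) vel=(+2.164,-0.604) ωy=+40.11

Key-timestep trajectory:
   step    t(s)  obj.x    obj.z    obj.vx   obj.vz 
     51  0.2032   +0.129  +0.045  +0.536  -0.150
    103  0.4104   +0.297  -0.002  +1.082  -0.302
    154  0.6135   +0.571  -0.079  +1.618  -0.452
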